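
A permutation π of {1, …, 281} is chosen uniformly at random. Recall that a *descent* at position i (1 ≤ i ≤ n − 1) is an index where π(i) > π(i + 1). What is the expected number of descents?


Write X = Σ X_I over i = 1, …, 280, with X_I the indicator of one descent.
There are 280 indicators.
For each fixed i, the pair (π(i), π(i+1)) is a uniformly random ordered pair of distinct values from {1, …, 281}; by symmetry P[π(i) > π(i+1)] = 1/2.
By linearity: E[X] = 280 · (1/2) = (281 − 1) · (1/2) = 140 ≈ 140.000000.

E[X] = 140 = 140.000000.


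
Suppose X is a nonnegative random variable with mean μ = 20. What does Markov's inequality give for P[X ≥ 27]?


μ = E[X] = 20, a = 27.
Markov: P[X ≥ 27] ≤ μ/a = (20)/27 = 20/27.
Numerically: ≈ 0.74074.
(Since a = 27 > μ = 20.00000, the bound 20/27 is < 1 and informative.)

P[X ≥ 27] ≤ 20/27 ≈ 0.74074.


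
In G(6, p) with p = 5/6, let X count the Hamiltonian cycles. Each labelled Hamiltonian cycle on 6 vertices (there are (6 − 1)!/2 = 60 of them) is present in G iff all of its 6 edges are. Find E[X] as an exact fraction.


K_6 has (6 − 1)!/2 = 60 labelled Hamiltonian cycles.
For each such Hamiltonian cycle H, let X_H = 1 if all 6 edges of H are present in G. Then P[X_H = 1] = p^{6} = (5/6)^{6} = 15625/46656.
By linearity of expectation: E[X] = Σ_H E[X_H] = 60 · p^{6} = 60 · 15625/46656 = 78125/3888.
Numerically: E[X] ≈ 20.1.

E[X] = 60 · (5/6)^{6} = 78125/3888 ≈ 20.1.


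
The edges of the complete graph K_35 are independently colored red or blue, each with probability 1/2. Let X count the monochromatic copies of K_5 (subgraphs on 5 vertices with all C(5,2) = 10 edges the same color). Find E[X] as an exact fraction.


Let X = Σ_S X_S over the C(35, 5) = 324632 subsets S of size 5, where X_S = 1 if the K_5 on S is monochromatic.
For a fixed S, the K_5 on S has C(5, 2) = 10 edges. P[all 10 edges red] = (1/2)^10, and likewise for blue, so P[monochromatic] = 2·(1/2)^10 = 2^{1 − 10} = 1/512.
By linearity: E[X] = C(35, 5) · 2^{1 − 10} = 324632 · 1/512 = 40579/64.
Numerically: E[X] ≈ 634.047.

E[X] = C(35,5)·2^(1−C(5,2)) = 40579/64 ≈ 634.047.


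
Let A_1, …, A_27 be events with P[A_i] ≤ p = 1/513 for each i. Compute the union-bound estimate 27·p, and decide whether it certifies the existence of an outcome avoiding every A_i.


Union bound: P[∪_{i=1}^{27} A_i] ≤ Σ_i P[A_i] ≤ 27·p = 27·(1/513) = 1/19.
Numerically: 1/19 ≈ 0.0526316.
Is 1/19 < 1? YES.
Since P[∪ A_i] ≤ 1/19 < 1, the complement has P[∩ A_i^c] ≥ 1 − 1/19 = 18/19 > 0, so some outcome avoids every A_i.

27·p = 1/19 ≈ 0.0526316; existence CERTIFIED by the union bound.


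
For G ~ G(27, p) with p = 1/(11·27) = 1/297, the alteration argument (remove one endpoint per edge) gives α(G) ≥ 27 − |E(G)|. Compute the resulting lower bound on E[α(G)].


E[|E(G)|] = C(27, 2)·p = 351 · (1/297) = 13/11.
E[α(G)] ≥ n − E[|E(G)|] = 27 − 13/11 = 284/11.
Numerically: ≈ 25.818.
(This is only a lower bound; the true E[α(G)] may be larger.)

E[α(G)] ≥ 284/11 ≈ 25.818.


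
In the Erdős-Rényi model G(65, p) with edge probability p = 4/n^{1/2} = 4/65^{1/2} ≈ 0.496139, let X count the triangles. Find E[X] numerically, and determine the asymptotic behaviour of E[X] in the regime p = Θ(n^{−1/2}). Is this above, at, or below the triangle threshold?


Number of potential triangles: C(65, 3) = 43680.
Each occurs with probability p³ ≈ (0.496139)³ ≈ 1.22126508e-01.
By linearity: E[X] = C(65, 3)·p³ ≈ 43680 · 1.22126508e-01 ≈ 5334.485865.
Since α = 1/2 < 1, p = c/n^{1/2} ≫ 1/n is above the triangle threshold p ~ 1/n. Asymptotically E[X] ~ (c³/6)·n^{3(1−α)} = (4³/6)·n^{1.5} → ∞; triangles are abundant w.h.p.

E[X] ≈ 5334.485865; in regime p = Θ(1/n^{1/2}) E[X] diverges (above the triangle threshold p ~ 1/n).


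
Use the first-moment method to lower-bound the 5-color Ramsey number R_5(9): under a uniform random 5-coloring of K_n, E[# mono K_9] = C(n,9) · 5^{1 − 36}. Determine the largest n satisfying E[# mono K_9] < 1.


We need C(n, 9) · 5^{1 − 36} < 1, i.e. C(n, 9) < 5^{36 − 1} = 2910383045673370361328125.
Check values of n near the boundary:
  n = 2167: C(2167, 9) = 2855899084841489792706810; 2855899084841489792706810 < 2910383045673370361328125? YES
  n = 2168: C(2168, 9) = 2867804175977929537095120; 2867804175977929537095120 < 2910383045673370361328125? YES
  n = 2169: C(2169, 9) = 2879753360044504243499683; 2879753360044504243499683 < 2910383045673370361328125? YES
  n = 2170: C(2170, 9) = 2891746779868845075610510; 2891746779868845075610510 < 2910383045673370361328125? YES
  n = 2171: C(2171, 9) = 2903784578674959601827205; 2903784578674959601827205 < 2910383045673370361328125? YES
  n = 2172: C(2172, 9) = 2915866900084148060642020; 2915866900084148060642020 < 2910383045673370361328125? NO
The largest n with C(n, 9) < 2910383045673370361328125 is n = 2171 (where E[X] = 580756915734991920365441/582076609134674072265625 ≈ 0.998). Hence R_5(9) > 2171, i.e. R_5(9) ≥ 2172.

Largest n = 2171; hence R_5(9) > 2171.


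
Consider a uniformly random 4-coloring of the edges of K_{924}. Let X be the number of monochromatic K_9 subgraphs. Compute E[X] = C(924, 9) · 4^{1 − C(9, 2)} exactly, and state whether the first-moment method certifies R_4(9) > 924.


E[X] = C(924, 9) · 4^{1 − 36} = 1301104023557231577684 · 4^{−35} = 1301104023557231577684/1180591620717411303424.
As a reduced fraction: E[X] = 325276005889307894421/295147905179352825856 ≈ 1.102078.
Is E[X] < 1? NO.
Since E[X] ≥ 1, the first-moment bound is inconclusive at n = 924; it does NOT by itself certify R_4(9) > 924.

E[X] = 325276005889307894421/295147905179352825856 ≈ 1.102078; E[X] ≥ 1; first-moment method inconclusive here.


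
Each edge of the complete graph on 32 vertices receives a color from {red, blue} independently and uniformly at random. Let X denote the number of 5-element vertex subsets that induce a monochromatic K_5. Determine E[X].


Let X = Σ_S X_S over the C(32, 5) = 201376 subsets S of size 5, where X_S = 1 if the K_5 on S is monochromatic.
For a fixed S, the K_5 on S has C(5, 2) = 10 edges. P[all 10 edges red] = (1/2)^10, and likewise for blue, so P[monochromatic] = 2·(1/2)^10 = 2^{1 − 10} = 1/512.
Summing: E[X] = C(32, 5) · 2^{1 − 10} = 201376 · 1/512 = 6293/16.
Numerically: E[X] ≈ 393.312500.

E[X] = C(32,5)·2^(1−C(5,2)) = 6293/16 ≈ 393.312500.


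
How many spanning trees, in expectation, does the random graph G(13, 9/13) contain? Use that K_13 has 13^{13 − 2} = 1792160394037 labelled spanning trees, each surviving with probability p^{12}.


K_13 has 13^{13 − 2} = 1792160394037 labelled spanning trees.
For each such spanning tree H, let X_H = 1 if all 12 edges of H are present in G. Then P[X_H = 1] = p^{12} = (9/13)^{12} = 282429536481/23298085122481.
Summing the indicators: E[X] = Σ_H E[X_H] = 1792160394037 · p^{12} = 1792160394037 · 282429536481/23298085122481 = 282429536481/13.
Numerically: E[X] ≈ 2.17253e+10.

E[X] = 1792160394037 · (9/13)^{12} = 282429536481/13 ≈ 2.17253e+10.


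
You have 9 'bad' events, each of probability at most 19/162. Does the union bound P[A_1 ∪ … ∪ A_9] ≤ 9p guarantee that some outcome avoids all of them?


Union bound: P[∪_{i=1}^{9} A_i] ≤ Σ_i P[A_i] ≤ 9·p = 9·(19/162) = 19/18.
Numerically: 19/18 ≈ 1.055556.
Is 19/18 < 1? NO.
Since the bound 19/18 is ≥ 1, the union bound is uninformative here; it does NOT by itself certify existence.

9·p = 19/18 ≈ 1.055556; existence NOT certified by the union bound.


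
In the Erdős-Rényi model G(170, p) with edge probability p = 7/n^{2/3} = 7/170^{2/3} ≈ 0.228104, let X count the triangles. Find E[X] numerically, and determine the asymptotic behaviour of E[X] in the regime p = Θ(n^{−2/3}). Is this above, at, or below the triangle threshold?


Number of potential triangles: C(170, 3) = 804440.
Each occurs with probability p³ ≈ (0.228104)³ ≈ 1.18685121e-02.
By linearity: E[X] = C(170, 3)·p³ ≈ 804440 · 1.18685121e-02 ≈ 9547.505882.
Since α = 2/3 < 1, p = c/n^{2/3} ≫ 1/n is above the triangle threshold p ~ 1/n. Asymptotically E[X] ~ (c³/6)·n^{3(1−α)} = (7³/6)·n^{1} → ∞; triangles are abundant w.h.p.

E[X] ≈ 9547.505882; in regime p = Θ(1/n^{2/3}) E[X] diverges (above the triangle threshold p ~ 1/n).


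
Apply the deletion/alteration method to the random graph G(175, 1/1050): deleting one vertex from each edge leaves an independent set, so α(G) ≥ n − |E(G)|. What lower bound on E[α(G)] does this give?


E[|E(G)|] = C(175, 2)·p = 15225 · (1/1050) = 29/2.
E[α(G)] ≥ n − E[|E(G)|] = 175 − 29/2 = 321/2.
Numerically: ≈ 160.50000.
(This is only a lower bound; the true E[α(G)] may be larger.)

E[α(G)] ≥ 321/2 ≈ 160.50000.


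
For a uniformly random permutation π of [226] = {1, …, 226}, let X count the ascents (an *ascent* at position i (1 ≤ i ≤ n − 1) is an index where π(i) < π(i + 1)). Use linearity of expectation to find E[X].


Write X = Σ X_I over i = 1, …, 225, with X_I the indicator of one ascent.
There are 225 indicators.
For each fixed i, the pair (π(i), π(i+1)) is a uniformly random ordered pair of distinct values from {1, …, 226}; by symmetry P[π(i) < π(i+1)] = 1/2.
By linearity: E[X] = 225 · (1/2) = (226 − 1) · (1/2) = 225/2 ≈ 112.50000.

E[X] = 225/2 = 112.50000.


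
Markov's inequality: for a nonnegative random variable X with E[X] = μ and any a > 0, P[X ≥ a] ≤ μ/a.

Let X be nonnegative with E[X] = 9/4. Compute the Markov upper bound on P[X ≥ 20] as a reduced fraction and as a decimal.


μ = E[X] = 9/4, a = 20.
Markov: P[X ≥ 20] ≤ μ/a = (9/4)/20 = 9/80.
Numerically: ≈ 0.112500.
(Since a = 20 > μ = 2.250000, the bound 9/80 is < 1 and informative.)

P[X ≥ 20] ≤ 9/80 ≈ 0.112500.


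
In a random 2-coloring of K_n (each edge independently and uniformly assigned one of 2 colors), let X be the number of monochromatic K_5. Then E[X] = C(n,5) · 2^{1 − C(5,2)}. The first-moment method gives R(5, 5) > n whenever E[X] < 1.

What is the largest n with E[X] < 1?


We need C(n, 5) · 2^{1 − 10} < 1, i.e. C(n, 5) < 2^{10 − 1} = 512.
Check values of n near the boundary:
  n = 10: C(10, 5) = 252; 252 < 512? YES
  n = 11: C(11, 5) = 462; 462 < 512? YES
  n = 12: C(12, 5) = 792; 792 < 512? NO
The largest n with C(n, 5) < 512 is n = 11 (where E[X] = 231/256 ≈ 0.9023). Hence R(5, 5) > 11, i.e. R(5, 5) ≥ 12.

Largest n = 11; hence R(5, 5) > 11.


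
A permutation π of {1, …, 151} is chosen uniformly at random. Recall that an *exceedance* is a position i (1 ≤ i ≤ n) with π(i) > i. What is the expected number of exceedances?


Write X = Σ_{i=1}^{151} X_i, where X_i = 1_{π(i) > i}.
For each fixed i, π(i) is uniform over {1, …, 151} (marginal of a uniform permutation), so P[π(i) > i] = (n − i)/n. Summing: Σ_{i=1}^{151} (n − i)/n = (0 + 1 + … + 150)/151 = 151(151 − 1)/(2·151) = (151 − 1)/2.
Hence E[X] = Σ_{i=1}^{151} (151 − i)/151 = 75 ≈ 75.0000.

E[X] = 75 = 75.0000.


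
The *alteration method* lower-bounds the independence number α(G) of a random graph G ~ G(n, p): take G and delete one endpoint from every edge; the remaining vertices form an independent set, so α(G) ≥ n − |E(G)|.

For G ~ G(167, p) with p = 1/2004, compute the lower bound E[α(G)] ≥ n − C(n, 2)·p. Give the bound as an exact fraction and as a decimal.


E[|E(G)|] = C(167, 2)·p = 13861 · (1/2004) = 83/12.
E[α(G)] ≥ n − E[|E(G)|] = 167 − 83/12 = 1921/12.
Numerically: ≈ 160.08333.
(This is only a lower bound; the true E[α(G)] may be larger.)

E[α(G)] ≥ 1921/12 ≈ 160.08333.


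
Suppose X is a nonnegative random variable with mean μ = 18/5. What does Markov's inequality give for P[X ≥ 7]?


μ = E[X] = 18/5, a = 7.
Markov: P[X ≥ 7] ≤ μ/a = (18/5)/7 = 18/35.
Numerically: ≈ 0.514286.
(Since a = 7 > μ = 3.600000, the bound 18/35 is < 1 and informative.)

P[X ≥ 7] ≤ 18/35 ≈ 0.514286.


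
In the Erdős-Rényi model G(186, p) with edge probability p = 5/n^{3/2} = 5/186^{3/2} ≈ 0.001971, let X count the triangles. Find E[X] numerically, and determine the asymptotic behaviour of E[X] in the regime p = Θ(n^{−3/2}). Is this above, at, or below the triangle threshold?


Number of potential triangles: C(186, 3) = 1055240.
Each occurs with probability p³ ≈ (0.001971)³ ≈ 7.657760e-09.
By linearity: E[X] = C(186, 3)·p³ ≈ 1055240 · 7.657760e-09 ≈ 0.0081.
Since α = 3/2 > 1, p = c/n^{3/2} = o(1/n) is below the triangle threshold p ~ 1/n. Asymptotically E[X] ~ (c³/6)·n^{3(1−α)} = (5³/6)·n^{-1.5} → 0, so by Markov's inequality G has no triangles w.h.p.

E[X] ≈ 0.0081; in regime p = Θ(1/n^{3/2}) E[X] tends to 0 (below the triangle threshold p ~ 1/n).


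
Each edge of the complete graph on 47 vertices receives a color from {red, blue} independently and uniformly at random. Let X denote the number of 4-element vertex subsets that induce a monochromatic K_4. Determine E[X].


Let X = Σ_S X_S over the C(47, 4) = 178365 subsets S of size 4, where X_S = 1 if the K_4 on S is monochromatic.
For a fixed S, the K_4 on S has C(4, 2) = 6 edges. P[all 6 edges red] = (1/2)^6, and likewise for blue, so P[monochromatic] = 2·(1/2)^6 = 2^{1 − 6} = 1/32.
By linearity: E[X] = C(47, 4) · 2^{1 − 6} = 178365 · 1/32 = 178365/32.
Numerically: E[X] ≈ 5573.90625.

E[X] = C(47,4)·2^(1−C(4,2)) = 178365/32 ≈ 5573.90625.


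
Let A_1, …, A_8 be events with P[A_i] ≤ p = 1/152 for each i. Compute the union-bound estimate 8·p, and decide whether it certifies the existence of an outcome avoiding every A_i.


Union bound: P[∪_{i=1}^{8} A_i] ≤ Σ_i P[A_i] ≤ 8·p = 8·(1/152) = 1/19.
Numerically: 1/19 ≈ 0.053.
Is 1/19 < 1? YES.
Since P[∪ A_i] ≤ 1/19 < 1, the complement has P[∩ A_i^c] ≥ 1 − 1/19 = 18/19 > 0, so some outcome avoids every A_i.

8·p = 1/19 ≈ 0.053; existence CERTIFIED by the union bound.


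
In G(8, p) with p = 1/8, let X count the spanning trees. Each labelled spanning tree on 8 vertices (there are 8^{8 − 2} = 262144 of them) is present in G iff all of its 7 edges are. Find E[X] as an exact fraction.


K_8 has 8^{8 − 2} = 262144 labelled spanning trees.
For each such spanning tree H, let X_H = 1 if all 7 edges of H are present in G. Then P[X_H = 1] = p^{7} = (1/8)^{7} = 1/2097152.
By linearity: E[X] = Σ_H E[X_H] = 262144 · p^{7} = 262144 · 1/2097152 = 1/8.
Numerically: E[X] ≈ 0.125.

E[X] = 262144 · (1/8)^{7} = 1/8 ≈ 0.125.


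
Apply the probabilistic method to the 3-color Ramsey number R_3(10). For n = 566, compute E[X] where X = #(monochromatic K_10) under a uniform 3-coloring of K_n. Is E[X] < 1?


E[X] = C(566, 10) · 3^{1 − 45} = 858376364549067965458 · 3^{−44} = 858376364549067965458/984770902183611232881.
As a reduced fraction: E[X] = 858376364549067965458/984770902183611232881 ≈ 0.87165.
Is E[X] < 1? YES.
Since E[X] < 1, there exists a 3-coloring of K_{566} with no monochromatic K_10; hence R_3(10) > 566.

E[X] = 858376364549067965458/984770902183611232881 ≈ 0.87165; E[X] < 1, so R_3(10) > 566.


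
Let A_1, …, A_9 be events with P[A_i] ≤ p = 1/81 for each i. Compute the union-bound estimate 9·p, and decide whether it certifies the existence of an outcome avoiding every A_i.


Union bound: P[∪_{i=1}^{9} A_i] ≤ Σ_i P[A_i] ≤ 9·p = 9·(1/81) = 1/9.
Numerically: 1/9 ≈ 0.1111111.
Is 1/9 < 1? YES.
Since P[∪ A_i] ≤ 1/9 < 1, the complement has P[∩ A_i^c] ≥ 1 − 1/9 = 8/9 > 0, so some outcome avoids every A_i.

9·p = 1/9 ≈ 0.1111111; existence CERTIFIED by the union bound.


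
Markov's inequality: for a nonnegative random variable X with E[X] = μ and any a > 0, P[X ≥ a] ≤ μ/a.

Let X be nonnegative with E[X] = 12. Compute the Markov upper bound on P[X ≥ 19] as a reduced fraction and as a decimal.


μ = E[X] = 12, a = 19.
Markov: P[X ≥ 19] ≤ μ/a = (12)/19 = 12/19.
Numerically: ≈ 0.63158.
(Since a = 19 > μ = 12.00000, the bound 12/19 is < 1 and informative.)

P[X ≥ 19] ≤ 12/19 ≈ 0.63158.


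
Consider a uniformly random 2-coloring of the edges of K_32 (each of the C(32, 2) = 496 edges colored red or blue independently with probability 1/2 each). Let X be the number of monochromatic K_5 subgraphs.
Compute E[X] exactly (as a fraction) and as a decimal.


Let X = Σ_S X_S over the C(32, 5) = 201376 subsets S of size 5, where X_S = 1 if the K_5 on S is monochromatic.
For a fixed S, the K_5 on S has C(5, 2) = 10 edges. P[all 10 edges red] = (1/2)^10, and likewise for blue, so P[monochromatic] = 2·(1/2)^10 = 2^{1 − 10} = 1/512.
By linearity of expectation: E[X] = C(32, 5) · 2^{1 − 10} = 201376 · 1/512 = 6293/16.
Numerically: E[X] ≈ 393.312500.

E[X] = C(32,5)·2^(1−C(5,2)) = 6293/16 ≈ 393.312500.


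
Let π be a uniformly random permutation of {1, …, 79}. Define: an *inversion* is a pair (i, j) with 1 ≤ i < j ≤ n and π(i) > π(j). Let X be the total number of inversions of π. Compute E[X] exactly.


Write X = Σ X_I over the C(79, 2) = 3081 pairs i < j, with X_I the indicator of one inversion.
There are 3081 indicators.
For each fixed pair i < j, the values π(i) and π(j) are two distinct elements of {1, …, 79} in uniformly random order; by symmetry P[π(i) > π(j)] = 1/2.
By linearity: E[X] = 3081 · (1/2) = C(79, 2) · (1/2) = 3081/2 = 3081/2 ≈ 1540.500000.

E[X] = 3081/2 = 1540.500000.


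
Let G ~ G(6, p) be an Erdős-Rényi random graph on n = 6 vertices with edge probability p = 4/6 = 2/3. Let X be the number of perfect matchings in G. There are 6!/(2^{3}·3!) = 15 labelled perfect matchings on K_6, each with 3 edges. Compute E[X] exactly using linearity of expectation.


K_6 has 6!/(2^{3}·3!) = 15 labelled perfect matchings.
For each such perfect matching H, let X_H = 1 if all 3 edges of H are present in G. Then P[X_H = 1] = p^{3} = (2/3)^{3} = 8/27.
Summing the indicators: E[X] = Σ_H E[X_H] = 15 · p^{3} = 15 · 8/27 = 40/9.
Numerically: E[X] ≈ 4.444.

E[X] = 15 · (2/3)^{3} = 40/9 ≈ 4.444.


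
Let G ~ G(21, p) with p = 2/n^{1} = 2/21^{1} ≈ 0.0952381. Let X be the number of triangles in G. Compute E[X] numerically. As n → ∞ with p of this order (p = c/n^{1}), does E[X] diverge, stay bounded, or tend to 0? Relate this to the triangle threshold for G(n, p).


Number of potential triangles: C(21, 3) = 1330.
Each occurs with probability p³ ≈ (0.0952381)³ ≈ 8.63837599e-04.
By linearity: E[X] = C(21, 3)·p³ ≈ 1330 · 8.63837599e-04 ≈ 1.148904.
Here α = 1, so p = 2/n is exactly at the triangle threshold p ~ 1/n. Asymptotically E[X] → c³/6 = 2³/6 = 4/3 ≈ 1.333333, a bounded constant. In this regime the triangle count is asymptotically Poisson(c³/6).

E[X] ≈ 1.148904; in regime p = Θ(1/n^{1}) E[X] stays bounded (at the triangle threshold p ~ 1/n).


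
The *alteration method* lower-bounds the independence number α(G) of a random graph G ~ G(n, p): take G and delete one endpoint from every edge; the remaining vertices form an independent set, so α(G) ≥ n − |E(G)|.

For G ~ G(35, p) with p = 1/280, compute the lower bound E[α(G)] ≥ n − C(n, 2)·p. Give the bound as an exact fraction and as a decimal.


E[|E(G)|] = C(35, 2)·p = 595 · (1/280) = 17/8.
E[α(G)] ≥ n − E[|E(G)|] = 35 − 17/8 = 263/8.
Numerically: ≈ 32.875.
(This is only a lower bound; the true E[α(G)] may be larger.)

E[α(G)] ≥ 263/8 ≈ 32.875.


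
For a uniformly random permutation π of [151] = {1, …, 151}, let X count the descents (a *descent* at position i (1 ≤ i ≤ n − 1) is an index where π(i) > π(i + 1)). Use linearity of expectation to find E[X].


Write X = Σ X_I over i = 1, …, 150, with X_I the indicator of one descent.
There are 150 indicators.
For each fixed i, the pair (π(i), π(i+1)) is a uniformly random ordered pair of distinct values from {1, …, 151}; by symmetry P[π(i) > π(i+1)] = 1/2.
By linearity: E[X] = 150 · (1/2) = (151 − 1) · (1/2) = 75 ≈ 75.000.

E[X] = 75 = 75.000.


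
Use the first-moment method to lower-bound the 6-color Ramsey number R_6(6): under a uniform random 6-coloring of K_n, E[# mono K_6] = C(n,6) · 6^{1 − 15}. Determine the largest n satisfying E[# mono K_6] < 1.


We need C(n, 6) · 6^{1 − 15} < 1, i.e. C(n, 6) < 6^{15 − 1} = 78364164096.
Check values of n near the boundary:
  n = 195: C(195, 6) = 70656049360; 70656049360 < 78364164096? YES
  n = 196: C(196, 6) = 72887293024; 72887293024 < 78364164096? YES
  n = 197: C(197, 6) = 75176946208; 75176946208 < 78364164096? YES
  n = 198: C(198, 6) = 77526225777; 77526225777 < 78364164096? YES
  n = 199: C(199, 6) = 79936367511; 79936367511 < 78364164096? NO
The largest n with C(n, 6) < 78364164096 is n = 198 (where E[X] = 25842075259/26121388032 ≈ 0.989307). Hence R_6(6) > 198, i.e. R_6(6) ≥ 199.

Largest n = 198; hence R_6(6) > 198.


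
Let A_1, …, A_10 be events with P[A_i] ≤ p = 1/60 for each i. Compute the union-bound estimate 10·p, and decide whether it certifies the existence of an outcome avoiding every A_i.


Union bound: P[∪_{i=1}^{10} A_i] ≤ Σ_i P[A_i] ≤ 10·p = 10·(1/60) = 1/6.
Numerically: 1/6 ≈ 0.166667.
Is 1/6 < 1? YES.
Since P[∪ A_i] ≤ 1/6 < 1, the complement has P[∩ A_i^c] ≥ 1 − 1/6 = 5/6 > 0, so some outcome avoids every A_i.

10·p = 1/6 ≈ 0.166667; existence CERTIFIED by the union bound.


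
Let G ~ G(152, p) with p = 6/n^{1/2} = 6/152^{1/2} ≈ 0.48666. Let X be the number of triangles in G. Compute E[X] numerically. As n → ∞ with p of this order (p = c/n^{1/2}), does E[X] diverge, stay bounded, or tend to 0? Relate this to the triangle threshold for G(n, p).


Number of potential triangles: C(152, 3) = 573800.
Each occurs with probability p³ ≈ (0.48666)³ ≈ 1.1526259e-01.
By linearity: E[X] = C(152, 3)·p³ ≈ 573800 · 1.1526259e-01 ≈ 66137.67340.
Since α = 1/2 < 1, p = c/n^{1/2} ≫ 1/n is above the triangle threshold p ~ 1/n. Asymptotically E[X] ~ (c³/6)·n^{3(1−α)} = (6³/6)·n^{1.5} → ∞; triangles are abundant w.h.p.

E[X] ≈ 66137.67340; in regime p = Θ(1/n^{1/2}) E[X] diverges (above the triangle threshold p ~ 1/n).


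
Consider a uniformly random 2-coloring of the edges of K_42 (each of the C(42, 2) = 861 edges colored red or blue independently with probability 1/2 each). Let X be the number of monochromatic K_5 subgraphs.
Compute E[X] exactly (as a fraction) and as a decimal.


Let X = Σ_S X_S over the C(42, 5) = 850668 subsets S of size 5, where X_S = 1 if the K_5 on S is monochromatic.
For a fixed S, the K_5 on S has C(5, 2) = 10 edges. P[all 10 edges red] = (1/2)^10, and likewise for blue, so P[monochromatic] = 2·(1/2)^10 = 2^{1 − 10} = 1/512.
By linearity: E[X] = C(42, 5) · 2^{1 − 10} = 850668 · 1/512 = 212667/128.
Numerically: E[X] ≈ 1661.461.

E[X] = C(42,5)·2^(1−C(5,2)) = 212667/128 ≈ 1661.461.


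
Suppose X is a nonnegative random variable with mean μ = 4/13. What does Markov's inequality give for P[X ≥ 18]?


μ = E[X] = 4/13, a = 18.
Markov: P[X ≥ 18] ≤ μ/a = (4/13)/18 = 2/117.
Numerically: ≈ 0.01709.
(Since a = 18 > μ = 0.30769, the bound 2/117 is < 1 and informative.)

P[X ≥ 18] ≤ 2/117 ≈ 0.01709.


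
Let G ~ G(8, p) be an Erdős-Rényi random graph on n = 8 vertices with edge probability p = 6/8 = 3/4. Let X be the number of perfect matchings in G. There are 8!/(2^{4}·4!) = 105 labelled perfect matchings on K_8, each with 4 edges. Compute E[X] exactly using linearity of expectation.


K_8 has 8!/(2^{4}·4!) = 105 labelled perfect matchings.
For each such perfect matching H, let X_H = 1 if all 4 edges of H are present in G. Then P[X_H = 1] = p^{4} = (3/4)^{4} = 81/256.
By linearity of expectation: E[X] = Σ_H E[X_H] = 105 · p^{4} = 105 · 81/256 = 8505/256.
Numerically: E[X] ≈ 33.22.

E[X] = 105 · (3/4)^{4} = 8505/256 ≈ 33.22.


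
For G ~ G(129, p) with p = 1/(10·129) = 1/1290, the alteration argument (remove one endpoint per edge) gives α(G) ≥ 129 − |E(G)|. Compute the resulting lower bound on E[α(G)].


E[|E(G)|] = C(129, 2)·p = 8256 · (1/1290) = 32/5.
E[α(G)] ≥ n − E[|E(G)|] = 129 − 32/5 = 613/5.
Numerically: ≈ 122.6000.
(This is only a lower bound; the true E[α(G)] may be larger.)

E[α(G)] ≥ 613/5 ≈ 122.6000.


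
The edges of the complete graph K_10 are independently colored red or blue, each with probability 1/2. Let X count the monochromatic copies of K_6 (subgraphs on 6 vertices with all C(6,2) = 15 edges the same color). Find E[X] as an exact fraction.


Let X = Σ_S X_S over the C(10, 6) = 210 subsets S of size 6, where X_S = 1 if the K_6 on S is monochromatic.
For a fixed S, the K_6 on S has C(6, 2) = 15 edges. P[all 15 edges red] = (1/2)^15, and likewise for blue, so P[monochromatic] = 2·(1/2)^15 = 2^{1 − 15} = 1/16384.
By linearity: E[X] = C(10, 6) · 2^{1 − 15} = 210 · 1/16384 = 105/8192.
Numerically: E[X] ≈ 0.013.

E[X] = C(10,6)·2^(1−C(6,2)) = 105/8192 ≈ 0.013.


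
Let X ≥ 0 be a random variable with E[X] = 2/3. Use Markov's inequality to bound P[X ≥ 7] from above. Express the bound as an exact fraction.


μ = E[X] = 2/3, a = 7.
Markov: P[X ≥ 7] ≤ μ/a = (2/3)/7 = 2/21.
Numerically: ≈ 0.09524.
(Since a = 7 > μ = 0.66667, the bound 2/21 is < 1 and informative.)

P[X ≥ 7] ≤ 2/21 ≈ 0.09524.


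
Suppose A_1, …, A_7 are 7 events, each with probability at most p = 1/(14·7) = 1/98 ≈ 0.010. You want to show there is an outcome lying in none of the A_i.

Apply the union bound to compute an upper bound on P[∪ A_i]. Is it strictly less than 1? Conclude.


Union bound: P[∪_{i=1}^{7} A_i] ≤ Σ_i P[A_i] ≤ 7·p = 7·(1/98) = 1/14.
Numerically: 1/14 ≈ 0.071.
Is 1/14 < 1? YES.
Since P[∪ A_i] ≤ 1/14 < 1, the complement has P[∩ A_i^c] ≥ 1 − 1/14 = 13/14 > 0, so some outcome avoids every A_i.

7·p = 1/14 ≈ 0.071; existence CERTIFIED by the union bound.


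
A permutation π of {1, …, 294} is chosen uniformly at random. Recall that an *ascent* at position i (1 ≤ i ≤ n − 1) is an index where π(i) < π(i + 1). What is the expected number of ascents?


Write X = Σ X_I over i = 1, …, 293, with X_I the indicator of one ascent.
There are 293 indicators.
For each fixed i, the pair (π(i), π(i+1)) is a uniformly random ordered pair of distinct values from {1, …, 294}; by symmetry P[π(i) < π(i+1)] = 1/2.
By linearity: E[X] = 293 · (1/2) = (294 − 1) · (1/2) = 293/2 ≈ 146.5000.

E[X] = 293/2 = 146.5000.


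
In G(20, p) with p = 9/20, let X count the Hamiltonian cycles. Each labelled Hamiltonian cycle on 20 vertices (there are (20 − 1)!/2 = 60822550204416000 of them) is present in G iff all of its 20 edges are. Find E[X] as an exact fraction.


K_20 has (20 − 1)!/2 = 60822550204416000 labelled Hamiltonian cycles.
For each such Hamiltonian cycle H, let X_H = 1 if all 20 edges of H are present in G. Then P[X_H = 1] = p^{20} = (9/20)^{20} = 12157665459056928801/104857600000000000000000000.
Summing the indicators: E[X] = Σ_H E[X_H] = 60822550204416000 · p^{20} = 60822550204416000 · 12157665459056928801/104857600000000000000000000 = 180532279724605553545860280221/25600000000000000000.
Numerically: E[X] ≈ 7.052e+09.

E[X] = 60822550204416000 · (9/20)^{20} = 180532279724605553545860280221/25600000000000000000 ≈ 7.052e+09.


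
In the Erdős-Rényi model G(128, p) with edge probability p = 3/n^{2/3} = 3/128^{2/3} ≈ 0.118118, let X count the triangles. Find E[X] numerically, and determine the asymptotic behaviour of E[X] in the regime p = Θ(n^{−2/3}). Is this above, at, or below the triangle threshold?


Number of potential triangles: C(128, 3) = 341376.
Each occurs with probability p³ ≈ (0.118118)³ ≈ 1.64794922e-03.
By linearity: E[X] = C(128, 3)·p³ ≈ 341376 · 1.64794922e-03 ≈ 562.570313.
Since α = 2/3 < 1, p = c/n^{2/3} ≫ 1/n is above the triangle threshold p ~ 1/n. Asymptotically E[X] ~ (c³/6)·n^{3(1−α)} = (3³/6)·n^{1} → ∞; triangles are abundant w.h.p.

E[X] ≈ 562.570313; in regime p = Θ(1/n^{2/3}) E[X] diverges (above the triangle threshold p ~ 1/n).


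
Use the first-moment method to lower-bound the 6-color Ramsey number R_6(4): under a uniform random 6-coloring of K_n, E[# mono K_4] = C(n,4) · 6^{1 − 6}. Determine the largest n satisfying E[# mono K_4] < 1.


We need C(n, 4) · 6^{1 − 6} < 1, i.e. C(n, 4) < 6^{6 − 1} = 7776.
Check values of n near the boundary:
  n = 19: C(19, 4) = 3876; 3876 < 7776? YES
  n = 20: C(20, 4) = 4845; 4845 < 7776? YES
  n = 21: C(21, 4) = 5985; 5985 < 7776? YES
  n = 22: C(22, 4) = 7315; 7315 < 7776? YES
  n = 23: C(23, 4) = 8855; 8855 < 7776? NO
  n = 24: C(24, 4) = 10626; 10626 < 7776? NO
The largest n with C(n, 4) < 7776 is n = 22 (where E[X] = 7315/7776 ≈ 0.94072). Hence R_6(4) > 22, i.e. R_6(4) ≥ 23.

Largest n = 22; hence R_6(4) > 22.


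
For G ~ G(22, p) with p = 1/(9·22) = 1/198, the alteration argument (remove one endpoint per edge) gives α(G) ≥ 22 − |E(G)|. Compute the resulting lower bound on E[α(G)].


E[|E(G)|] = C(22, 2)·p = 231 · (1/198) = 7/6.
E[α(G)] ≥ n − E[|E(G)|] = 22 − 7/6 = 125/6.
Numerically: ≈ 20.833.
(This is only a lower bound; the true E[α(G)] may be larger.)

E[α(G)] ≥ 125/6 ≈ 20.833.


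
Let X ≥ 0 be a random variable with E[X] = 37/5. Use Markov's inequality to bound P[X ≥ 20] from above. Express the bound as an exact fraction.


μ = E[X] = 37/5, a = 20.
Markov: P[X ≥ 20] ≤ μ/a = (37/5)/20 = 37/100.
Numerically: ≈ 0.3700.
(Since a = 20 > μ = 7.4000, the bound 37/100 is < 1 and informative.)

P[X ≥ 20] ≤ 37/100 ≈ 0.3700.


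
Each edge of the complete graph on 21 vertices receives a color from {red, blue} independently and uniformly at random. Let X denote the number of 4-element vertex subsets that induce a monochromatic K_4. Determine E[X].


Let X = Σ_S X_S over the C(21, 4) = 5985 subsets S of size 4, where X_S = 1 if the K_4 on S is monochromatic.
For a fixed S, the K_4 on S has C(4, 2) = 6 edges. P[all 6 edges red] = (1/2)^6, and likewise for blue, so P[monochromatic] = 2·(1/2)^6 = 2^{1 − 6} = 1/32.
Summing: E[X] = C(21, 4) · 2^{1 − 6} = 5985 · 1/32 = 5985/32.
Numerically: E[X] ≈ 187.0312.

E[X] = C(21,4)·2^(1−C(4,2)) = 5985/32 ≈ 187.0312.


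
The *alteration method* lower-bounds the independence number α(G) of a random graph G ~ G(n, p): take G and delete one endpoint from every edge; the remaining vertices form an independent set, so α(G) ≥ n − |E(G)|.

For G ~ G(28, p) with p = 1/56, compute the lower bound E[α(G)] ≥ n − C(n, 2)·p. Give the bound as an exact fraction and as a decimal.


E[|E(G)|] = C(28, 2)·p = 378 · (1/56) = 27/4.
E[α(G)] ≥ n − E[|E(G)|] = 28 − 27/4 = 85/4.
Numerically: ≈ 21.25000.
(This is only a lower bound; the true E[α(G)] may be larger.)

E[α(G)] ≥ 85/4 ≈ 21.25000.


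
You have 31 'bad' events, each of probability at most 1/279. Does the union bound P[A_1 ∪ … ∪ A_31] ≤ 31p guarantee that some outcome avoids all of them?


Union bound: P[∪_{i=1}^{31} A_i] ≤ Σ_i P[A_i] ≤ 31·p = 31·(1/279) = 1/9.
Numerically: 1/9 ≈ 0.1111111.
Is 1/9 < 1? YES.
Since P[∪ A_i] ≤ 1/9 < 1, the complement has P[∩ A_i^c] ≥ 1 − 1/9 = 8/9 > 0, so some outcome avoids every A_i.

31·p = 1/9 ≈ 0.1111111; existence CERTIFIED by the union bound.


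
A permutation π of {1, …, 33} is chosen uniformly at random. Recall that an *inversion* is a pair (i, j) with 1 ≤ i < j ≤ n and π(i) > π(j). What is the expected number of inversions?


Write X = Σ X_I over the C(33, 2) = 528 pairs i < j, with X_I the indicator of one inversion.
There are 528 indicators.
For each fixed pair i < j, the values π(i) and π(j) are two distinct elements of {1, …, 33} in uniformly random order; by symmetry P[π(i) > π(j)] = 1/2.
By linearity: E[X] = 528 · (1/2) = C(33, 2) · (1/2) = 528/2 = 264 ≈ 264.0000.

E[X] = 264 = 264.0000.


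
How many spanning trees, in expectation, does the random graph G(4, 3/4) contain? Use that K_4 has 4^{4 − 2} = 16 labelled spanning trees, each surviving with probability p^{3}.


K_4 has 4^{4 − 2} = 16 labelled spanning trees.
For each such spanning tree H, let X_H = 1 if all 3 edges of H are present in G. Then P[X_H = 1] = p^{3} = (3/4)^{3} = 27/64.
Summing the indicators: E[X] = Σ_H E[X_H] = 16 · p^{3} = 16 · 27/64 = 27/4.
Numerically: E[X] ≈ 6.75.

E[X] = 16 · (3/4)^{3} = 27/4 ≈ 6.75.


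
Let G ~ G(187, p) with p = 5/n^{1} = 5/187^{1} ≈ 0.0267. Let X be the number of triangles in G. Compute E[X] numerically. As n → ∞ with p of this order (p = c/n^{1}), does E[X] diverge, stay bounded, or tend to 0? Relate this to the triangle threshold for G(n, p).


Number of potential triangles: C(187, 3) = 1072445.
Each occurs with probability p³ ≈ (0.0267)³ ≈ 1.91155e-05.
By linearity: E[X] = C(187, 3)·p³ ≈ 1072445 · 1.91155e-05 ≈ 20.500.
Here α = 1, so p = 5/n is exactly at the triangle threshold p ~ 1/n. Asymptotically E[X] → c³/6 = 5³/6 = 125/6 ≈ 20.833, a bounded constant. In this regime the triangle count is asymptotically Poisson(c³/6).

E[X] ≈ 20.500; in regime p = Θ(1/n^{1}) E[X] stays bounded (at the triangle threshold p ~ 1/n).


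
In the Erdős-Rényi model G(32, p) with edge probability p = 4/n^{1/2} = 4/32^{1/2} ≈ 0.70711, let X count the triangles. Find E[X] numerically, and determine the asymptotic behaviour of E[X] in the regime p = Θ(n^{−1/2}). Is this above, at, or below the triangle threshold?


Number of potential triangles: C(32, 3) = 4960.
Each occurs with probability p³ ≈ (0.70711)³ ≈ 3.5355339e-01.
By linearity: E[X] = C(32, 3)·p³ ≈ 4960 · 3.5355339e-01 ≈ 1753.62482.
Since α = 1/2 < 1, p = c/n^{1/2} ≫ 1/n is above the triangle threshold p ~ 1/n. Asymptotically E[X] ~ (c³/6)·n^{3(1−α)} = (4³/6)·n^{1.5} → ∞; triangles are abundant w.h.p.

E[X] ≈ 1753.62482; in regime p = Θ(1/n^{1/2}) E[X] diverges (above the triangle threshold p ~ 1/n).


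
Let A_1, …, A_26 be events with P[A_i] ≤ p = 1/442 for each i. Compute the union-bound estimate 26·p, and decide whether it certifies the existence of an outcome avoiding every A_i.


Union bound: P[∪_{i=1}^{26} A_i] ≤ Σ_i P[A_i] ≤ 26·p = 26·(1/442) = 1/17.
Numerically: 1/17 ≈ 0.059.
Is 1/17 < 1? YES.
Since P[∪ A_i] ≤ 1/17 < 1, the complement has P[∩ A_i^c] ≥ 1 − 1/17 = 16/17 > 0, so some outcome avoids every A_i.

26·p = 1/17 ≈ 0.059; existence CERTIFIED by the union bound.


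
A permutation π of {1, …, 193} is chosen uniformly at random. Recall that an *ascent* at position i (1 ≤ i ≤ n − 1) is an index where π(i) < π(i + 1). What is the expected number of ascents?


Write X = Σ X_I over i = 1, …, 192, with X_I the indicator of one ascent.
There are 192 indicators.
For each fixed i, the pair (π(i), π(i+1)) is a uniformly random ordered pair of distinct values from {1, …, 193}; by symmetry P[π(i) < π(i+1)] = 1/2.
By linearity: E[X] = 192 · (1/2) = (193 − 1) · (1/2) = 96 ≈ 96.000000.

E[X] = 96 = 96.000000.


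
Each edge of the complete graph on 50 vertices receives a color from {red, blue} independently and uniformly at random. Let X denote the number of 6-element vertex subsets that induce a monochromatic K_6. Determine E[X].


Let X = Σ_S X_S over the C(50, 6) = 15890700 subsets S of size 6, where X_S = 1 if the K_6 on S is monochromatic.
For a fixed S, the K_6 on S has C(6, 2) = 15 edges. P[all 15 edges red] = (1/2)^15, and likewise for blue, so P[monochromatic] = 2·(1/2)^15 = 2^{1 − 15} = 1/16384.
By linearity of expectation: E[X] = C(50, 6) · 2^{1 − 15} = 15890700 · 1/16384 = 3972675/4096.
Numerically: E[X] ≈ 969.891.

E[X] = C(50,6)·2^(1−C(6,2)) = 3972675/4096 ≈ 969.891.


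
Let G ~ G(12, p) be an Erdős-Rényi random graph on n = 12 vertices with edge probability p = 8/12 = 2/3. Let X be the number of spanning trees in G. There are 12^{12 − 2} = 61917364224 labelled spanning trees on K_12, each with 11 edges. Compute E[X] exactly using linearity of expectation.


K_12 has 12^{12 − 2} = 61917364224 labelled spanning trees.
For each such spanning tree H, let X_H = 1 if all 11 edges of H are present in G. Then P[X_H = 1] = p^{11} = (2/3)^{11} = 2048/177147.
By linearity: E[X] = Σ_H E[X_H] = 61917364224 · p^{11} = 61917364224 · 2048/177147 = 2147483648/3.
Numerically: E[X] ≈ 7.1583e+08.

E[X] = 61917364224 · (2/3)^{11} = 2147483648/3 ≈ 7.1583e+08.


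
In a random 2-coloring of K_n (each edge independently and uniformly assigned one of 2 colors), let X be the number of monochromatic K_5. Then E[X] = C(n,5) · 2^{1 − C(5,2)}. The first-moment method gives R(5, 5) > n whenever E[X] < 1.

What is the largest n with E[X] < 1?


We need C(n, 5) · 2^{1 − 10} < 1, i.e. C(n, 5) < 2^{10 − 1} = 512.
Check values of n near the boundary:
  n = 5: C(5, 5) = 1; 1 < 512? YES
  n = 6: C(6, 5) = 6; 6 < 512? YES
  n = 7: C(7, 5) = 21; 21 < 512? YES
  n = 8: C(8, 5) = 56; 56 < 512? YES
  n = 9: C(9, 5) = 126; 126 < 512? YES
  n = 10: C(10, 5) = 252; 252 < 512? YES
  n = 11: C(11, 5) = 462; 462 < 512? YES
  n = 12: C(12, 5) = 792; 792 < 512? NO
  n = 13: C(13, 5) = 1287; 1287 < 512? NO
The largest n with C(n, 5) < 512 is n = 11 (where E[X] = 231/256 ≈ 0.902). Hence R(5, 5) > 11, i.e. R(5, 5) ≥ 12.

Largest n = 11; hence R(5, 5) > 11.


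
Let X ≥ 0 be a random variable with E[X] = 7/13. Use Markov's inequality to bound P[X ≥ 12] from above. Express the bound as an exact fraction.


μ = E[X] = 7/13, a = 12.
Markov: P[X ≥ 12] ≤ μ/a = (7/13)/12 = 7/156.
Numerically: ≈ 0.044872.
(Since a = 12 > μ = 0.538462, the bound 7/156 is < 1 and informative.)

P[X ≥ 12] ≤ 7/156 ≈ 0.044872.


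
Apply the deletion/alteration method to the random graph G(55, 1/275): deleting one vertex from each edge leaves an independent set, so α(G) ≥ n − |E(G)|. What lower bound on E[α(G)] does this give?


E[|E(G)|] = C(55, 2)·p = 1485 · (1/275) = 27/5.
E[α(G)] ≥ n − E[|E(G)|] = 55 − 27/5 = 248/5.
Numerically: ≈ 49.600.
(This is only a lower bound; the true E[α(G)] may be larger.)

E[α(G)] ≥ 248/5 ≈ 49.600.


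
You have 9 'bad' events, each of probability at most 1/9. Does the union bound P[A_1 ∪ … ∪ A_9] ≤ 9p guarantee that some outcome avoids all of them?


Union bound: P[∪_{i=1}^{9} A_i] ≤ Σ_i P[A_i] ≤ 9·p = 9·(1/9) = 1.
Numerically: 1 ≈ 1.000000.
Is 1 < 1? NO.
Since the bound 1 is ≥ 1, the union bound is uninformative here; it does NOT by itself certify existence.

9·p = 1 ≈ 1.000000; existence NOT certified by the union bound.


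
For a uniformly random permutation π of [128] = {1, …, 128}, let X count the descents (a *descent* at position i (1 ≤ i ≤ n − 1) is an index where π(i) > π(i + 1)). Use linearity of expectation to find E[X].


Write X = Σ X_I over i = 1, …, 127, with X_I the indicator of one descent.
There are 127 indicators.
For each fixed i, the pair (π(i), π(i+1)) is a uniformly random ordered pair of distinct values from {1, …, 128}; by symmetry P[π(i) > π(i+1)] = 1/2.
By linearity: E[X] = 127 · (1/2) = (128 − 1) · (1/2) = 127/2 ≈ 63.500000.

E[X] = 127/2 = 63.500000.


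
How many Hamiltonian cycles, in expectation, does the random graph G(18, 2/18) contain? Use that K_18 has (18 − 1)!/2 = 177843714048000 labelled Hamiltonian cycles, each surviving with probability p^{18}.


K_18 has (18 − 1)!/2 = 177843714048000 labelled Hamiltonian cycles.
For each such Hamiltonian cycle H, let X_H = 1 if all 18 edges of H are present in G. Then P[X_H = 1] = p^{18} = (1/9)^{18} = 1/150094635296999121.
Summing the indicators: E[X] = Σ_H E[X_H] = 177843714048000 · p^{18} = 177843714048000 · 1/150094635296999121 = 243955712000/205891132094649.
Numerically: E[X] ≈ 0.00118.

E[X] = 177843714048000 · (1/9)^{18} = 243955712000/205891132094649 ≈ 0.00118.


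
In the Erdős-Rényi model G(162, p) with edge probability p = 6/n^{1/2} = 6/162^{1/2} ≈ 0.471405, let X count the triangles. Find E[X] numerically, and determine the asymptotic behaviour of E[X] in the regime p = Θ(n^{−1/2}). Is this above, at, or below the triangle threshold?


Number of potential triangles: C(162, 3) = 695520.
Each occurs with probability p³ ≈ (0.471405)³ ≈ 1.04756560e-01.
By linearity: E[X] = C(162, 3)·p³ ≈ 695520 · 1.04756560e-01 ≈ 72860.282733.
Since α = 1/2 < 1, p = c/n^{1/2} ≫ 1/n is above the triangle threshold p ~ 1/n. Asymptotically E[X] ~ (c³/6)·n^{3(1−α)} = (6³/6)·n^{1.5} → ∞; triangles are abundant w.h.p.

E[X] ≈ 72860.282733; in regime p = Θ(1/n^{1/2}) E[X] diverges (above the triangle threshold p ~ 1/n).
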